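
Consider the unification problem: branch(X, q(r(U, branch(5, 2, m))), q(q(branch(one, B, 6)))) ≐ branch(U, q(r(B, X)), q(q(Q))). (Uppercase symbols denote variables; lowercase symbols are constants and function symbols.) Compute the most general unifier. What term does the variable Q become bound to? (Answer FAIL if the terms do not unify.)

branch(one, branch(5, 2, m), 6)

Decompose branch/3: X ≐ U,  q(r(U, branch(5, 2, m))) ≐ q(r(B, X)),  q(q(branch(one, B, 6))) ≐ q(q(Q)).
Bind X := U; substituting into the one remaining equation that mentions X gives: q(r(U, branch(5, 2, m))) ≐ q(r(B, U)).
Decompose q/1: r(U, branch(5, 2, m)) ≐ r(B, U).
Decompose r/2: U ≐ B,  branch(5, 2, m) ≐ U.
Bind U := B; substituting into the one remaining equation that mentions U gives: branch(5, 2, m) ≐ B. Substituting into the earlier binding gives X := B.
Bind B := branch(5, 2, m); substituting into the remaining equation gives: q(q(branch(one, branch(5, 2, m), 6))) ≐ q(q(Q)). Substituting into the earlier bindings gives X := branch(5, 2, m), U := branch(5, 2, m).
Decompose q/1: q(branch(one, branch(5, 2, m), 6)) ≐ q(Q).
Decompose q/1: branch(one, branch(5, 2, m), 6) ≐ Q.
Bind Q := branch(one, branch(5, 2, m), 6).
MGU = { X -> branch(5, 2, m), U -> branch(5, 2, m), B -> branch(5, 2, m), Q -> branch(one, branch(5, 2, m), 6) }, so Q -> branch(one, branch(5, 2, m), 6).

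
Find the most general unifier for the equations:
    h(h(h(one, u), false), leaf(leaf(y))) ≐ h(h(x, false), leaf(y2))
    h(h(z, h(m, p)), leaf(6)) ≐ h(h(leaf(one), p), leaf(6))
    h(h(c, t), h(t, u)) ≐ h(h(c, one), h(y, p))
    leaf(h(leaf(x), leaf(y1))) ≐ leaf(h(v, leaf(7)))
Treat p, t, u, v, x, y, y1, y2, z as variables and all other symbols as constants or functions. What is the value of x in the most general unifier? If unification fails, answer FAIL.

Decompose h/2: h(h(one, u), false) ≐ h(x, false),  leaf(leaf(y)) ≐ leaf(y2).
Decompose h/2: h(one, u) ≐ x,  false ≐ false.
Bind x := h(one, u); substituting into the one remaining equation that mentions x gives: leaf(h(leaf(h(one, u)), leaf(y1))) ≐ leaf(h(v, leaf(7))).
Delete trivial equation false ≐ false.
Decompose leaf/1: leaf(y) ≐ y2.
Bind y2 := leaf(y); no other remaining equation mentions y2.
Decompose h/2: h(z, h(m, p)) ≐ h(leaf(one), p),  leaf(6) ≐ leaf(6).
Decompose h/2: z ≐ leaf(one),  h(m, p) ≐ p.
Bind z := leaf(one); no other remaining equation mentions z.
Occurs check fails: p occurs in h(m, p); the equation p ≐ h(m, p) has no finite solution.

FAIL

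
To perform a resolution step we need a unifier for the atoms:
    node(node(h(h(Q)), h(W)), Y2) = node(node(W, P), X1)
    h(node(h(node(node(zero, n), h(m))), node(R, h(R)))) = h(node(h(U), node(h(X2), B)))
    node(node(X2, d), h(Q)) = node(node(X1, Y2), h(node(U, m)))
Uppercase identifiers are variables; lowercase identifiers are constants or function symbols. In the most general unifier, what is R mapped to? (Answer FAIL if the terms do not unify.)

h(d)

Decompose node/2: node(h(h(Q)), h(W)) = node(W, P),  Y2 = X1.
Decompose node/2: h(h(Q)) = W,  h(W) = P.
Bind W := h(h(Q)); substituting into the one remaining equation that mentions W gives: h(h(h(Q))) = P.
Bind P := h(h(h(Q))); no other remaining equation mentions P.
Bind Y2 := X1; substituting into the one remaining equation that mentions Y2 gives: node(node(X2, d), h(Q)) = node(node(X1, X1), h(node(U, m))).
Decompose h/1: node(h(node(node(zero, n), h(m))), node(R, h(R))) = node(h(U), node(h(X2), B)).
Decompose node/2: h(node(node(zero, n), h(m))) = h(U),  node(R, h(R)) = node(h(X2), B).
Decompose h/1: node(node(zero, n), h(m)) = U.
Bind U := node(node(zero, n), h(m)); substituting into the one remaining equation that mentions U gives: node(node(X2, d), h(Q)) = node(node(X1, X1), h(node(node(node(zero, n), h(m)), m))).
Decompose node/2: R = h(X2),  h(R) = B.
Bind R := h(X2); substituting into the one remaining equation that mentions R gives: h(h(X2)) = B.
Bind B := h(h(X2)); no other remaining equation mentions B.
Decompose node/2: node(X2, d) = node(X1, X1),  h(Q) = h(node(node(node(zero, n), h(m)), m)).
Decompose node/2: X2 = X1,  d = X1.
Bind X2 := X1; no other remaining equation mentions X2. Substituting into the earlier bindings gives R := h(X1), B := h(h(X1)).
Bind X1 := d; no other remaining equation mentions X1. Substituting into the earlier bindings gives Y2 := d, R := h(d), B := h(h(d)), X2 := d.
Decompose h/1: Q = node(node(node(zero, n), h(m)), m).
Bind Q := node(node(node(zero, n), h(m)), m). Substituting into the earlier bindings gives W := h(h(node(node(node(zero, n), h(m)), m))), P := h(h(h(node(node(node(zero, n), h(m)), m)))).
MGU = { W := h(h(node(node(node(zero, n), h(m)), m))), P := h(h(h(node(node(node(zero, n), h(m)), m)))), Y2 := d, U := node(node(zero, n), h(m)), R := h(d), B := h(h(d)), X2 := d, X1 := d, Q := node(node(node(zero, n), h(m)), m) }, so R := h(d).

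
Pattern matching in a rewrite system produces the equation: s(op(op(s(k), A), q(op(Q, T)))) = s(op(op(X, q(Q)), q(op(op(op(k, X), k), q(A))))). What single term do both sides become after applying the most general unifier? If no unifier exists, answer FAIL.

s(op(op(s(k), q(op(op(k, s(k)), k))), q(op(op(op(k, s(k)), k), q(q(op(op(k, s(k)), k)))))))

Decompose s/1: op(op(s(k), A), q(op(Q, T))) = op(op(X, q(Q)), q(op(op(op(k, X), k), q(A)))).
Decompose op/2: op(s(k), A) = op(X, q(Q)),  q(op(Q, T)) = q(op(op(op(k, X), k), q(A))).
Decompose op/2: s(k) = X,  A = q(Q).
Bind X := s(k); substituting into the one remaining equation that mentions X gives: q(op(Q, T)) = q(op(op(op(k, s(k)), k), q(A))).
Bind A := q(Q); substituting into the remaining equation gives: q(op(Q, T)) = q(op(op(op(k, s(k)), k), q(q(Q)))).
Decompose q/1: op(Q, T) = op(op(op(k, s(k)), k), q(q(Q))).
Decompose op/2: Q = op(op(k, s(k)), k),  T = q(q(Q)).
Bind Q := op(op(k, s(k)), k); substituting into the remaining equation gives: T = q(q(op(op(k, s(k)), k))). Substituting into the earlier binding gives A := q(op(op(k, s(k)), k)).
Bind T := q(q(op(op(k, s(k)), k))).
Applying the MGU to either side gives s(op(op(s(k), q(op(op(k, s(k)), k))), q(op(op(op(k, s(k)), k), q(q(op(op(k, s(k)), k))))))).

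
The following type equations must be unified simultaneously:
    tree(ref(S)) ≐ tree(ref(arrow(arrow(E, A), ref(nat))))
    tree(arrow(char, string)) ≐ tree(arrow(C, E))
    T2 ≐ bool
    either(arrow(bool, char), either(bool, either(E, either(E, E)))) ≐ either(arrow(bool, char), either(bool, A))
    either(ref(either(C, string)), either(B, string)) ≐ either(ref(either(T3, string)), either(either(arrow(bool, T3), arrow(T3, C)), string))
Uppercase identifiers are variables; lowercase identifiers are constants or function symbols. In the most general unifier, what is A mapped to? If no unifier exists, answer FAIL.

Decompose tree/1: ref(S) ≐ ref(arrow(arrow(E, A), ref(nat))).
Decompose ref/1: S ≐ arrow(arrow(E, A), ref(nat)).
Bind S := arrow(arrow(E, A), ref(nat)); no other remaining equation mentions S.
Decompose tree/1: arrow(char, string) ≐ arrow(C, E).
Decompose arrow/2: char ≐ C,  string ≐ E.
Bind C := char; substituting into the one remaining equation that mentions C gives: either(ref(either(char, string)), either(B, string)) ≐ either(ref(either(T3, string)), either(either(arrow(bool, T3), arrow(T3, char)), string)).
Bind E := string; substituting into the one remaining equation that mentions E gives: either(arrow(bool, char), either(bool, either(string, either(string, string)))) ≐ either(arrow(bool, char), either(bool, A)). Substituting into the earlier binding gives S := arrow(arrow(string, A), ref(nat)).
Bind T2 := bool; no other remaining equation mentions T2.
Decompose either/2: arrow(bool, char) ≐ arrow(bool, char),  either(bool, either(string, either(string, string))) ≐ either(bool, A).
Delete trivial equation arrow(bool, char) ≐ arrow(bool, char).
Decompose either/2: bool ≐ bool,  either(string, either(string, string)) ≐ A.
Delete trivial equation bool ≐ bool.
Bind A := either(string, either(string, string)); no other remaining equation mentions A. Substituting into the earlier binding gives S := arrow(arrow(string, either(string, either(string, string))), ref(nat)).
Decompose either/2: ref(either(char, string)) ≐ ref(either(T3, string)),  either(B, string) ≐ either(either(arrow(bool, T3), arrow(T3, char)), string).
Decompose ref/1: either(char, string) ≐ either(T3, string).
Decompose either/2: char ≐ T3,  string ≐ string.
Bind T3 := char; substituting into the one remaining equation that mentions T3 gives: either(B, string) ≐ either(either(arrow(bool, char), arrow(char, char)), string).
Delete trivial equation string ≐ string.
Decompose either/2: B ≐ either(arrow(bool, char), arrow(char, char)),  string ≐ string.
Bind B := either(arrow(bool, char), arrow(char, char)); no other remaining equation mentions B.
Delete trivial equation string ≐ string.
MGU = { S -> arrow(arrow(string, either(string, either(string, string))), ref(nat)), C -> char, E -> string, T2 -> bool, A -> either(string, either(string, string)), T3 -> char, B -> either(arrow(bool, char), arrow(char, char)) }, so A -> either(string, either(string, string)).

either(string, either(string, string))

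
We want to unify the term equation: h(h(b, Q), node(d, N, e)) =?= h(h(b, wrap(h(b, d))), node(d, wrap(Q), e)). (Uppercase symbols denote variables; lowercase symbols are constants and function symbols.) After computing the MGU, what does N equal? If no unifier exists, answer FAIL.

Decompose h/2: h(b, Q) =?= h(b, wrap(h(b, d))),  node(d, N, e) =?= node(d, wrap(Q), e).
Decompose h/2: b =?= b,  Q =?= wrap(h(b, d)).
Delete trivial equation b =?= b.
Bind Q := wrap(h(b, d)); substituting into the remaining equation gives: node(d, N, e) =?= node(d, wrap(wrap(h(b, d))), e).
Decompose node/3: d =?= d,  N =?= wrap(wrap(h(b, d))),  e =?= e.
Delete trivial equation d =?= d.
Bind N := wrap(wrap(h(b, d))); no other remaining equation mentions N.
Delete trivial equation e =?= e.
MGU = { Q := wrap(h(b, d)), N := wrap(wrap(h(b, d))) }, so N := wrap(wrap(h(b, d))).

wrap(wrap(h(b, d)))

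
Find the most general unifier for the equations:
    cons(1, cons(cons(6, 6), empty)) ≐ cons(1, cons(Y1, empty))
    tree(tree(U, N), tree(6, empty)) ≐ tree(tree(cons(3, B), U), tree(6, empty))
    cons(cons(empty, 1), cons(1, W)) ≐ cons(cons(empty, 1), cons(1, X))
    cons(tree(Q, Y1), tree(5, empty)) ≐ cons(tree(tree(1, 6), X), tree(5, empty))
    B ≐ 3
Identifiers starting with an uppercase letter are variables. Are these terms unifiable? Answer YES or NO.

YES

Decompose cons/2: 1 ≐ 1,  cons(cons(6, 6), empty) ≐ cons(Y1, empty).
Delete trivial equation 1 ≐ 1.
Decompose cons/2: cons(6, 6) ≐ Y1,  empty ≐ empty.
Bind Y1 := cons(6, 6); substituting into the one remaining equation that mentions Y1 gives: cons(tree(Q, cons(6, 6)), tree(5, empty)) ≐ cons(tree(tree(1, 6), X), tree(5, empty)).
Delete trivial equation empty ≐ empty.
Decompose tree/2: tree(U, N) ≐ tree(cons(3, B), U),  tree(6, empty) ≐ tree(6, empty).
Decompose tree/2: U ≐ cons(3, B),  N ≐ U.
Bind U := cons(3, B); substituting into the one remaining equation that mentions U gives: N ≐ cons(3, B).
Bind N := cons(3, B); no other remaining equation mentions N.
Delete trivial equation tree(6, empty) ≐ tree(6, empty).
Decompose cons/2: cons(empty, 1) ≐ cons(empty, 1),  cons(1, W) ≐ cons(1, X).
Delete trivial equation cons(empty, 1) ≐ cons(empty, 1).
Decompose cons/2: 1 ≐ 1,  W ≐ X.
Delete trivial equation 1 ≐ 1.
Bind W := X; no other remaining equation mentions W.
Decompose cons/2: tree(Q, cons(6, 6)) ≐ tree(tree(1, 6), X),  tree(5, empty) ≐ tree(5, empty).
Decompose tree/2: Q ≐ tree(1, 6),  cons(6, 6) ≐ X.
Bind Q := tree(1, 6); no other remaining equation mentions Q.
Bind X := cons(6, 6); no other remaining equation mentions X. Substituting into the earlier binding gives W := cons(6, 6).
Delete trivial equation tree(5, empty) ≐ tree(5, empty).
Bind B := 3. Substituting into the earlier bindings gives U := cons(3, 3), N := cons(3, 3).
No equations remain and no clash or occurs-check failure arose, so a unifier exists.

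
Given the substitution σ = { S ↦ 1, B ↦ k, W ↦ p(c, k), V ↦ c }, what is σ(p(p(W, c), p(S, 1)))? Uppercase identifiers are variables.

Replace each occurrence of S with 1.
Replace each occurrence of W with p(c, k).
Result: p(p(p(c, k), c), p(1, 1)).

p(p(p(c, k), c), p(1, 1))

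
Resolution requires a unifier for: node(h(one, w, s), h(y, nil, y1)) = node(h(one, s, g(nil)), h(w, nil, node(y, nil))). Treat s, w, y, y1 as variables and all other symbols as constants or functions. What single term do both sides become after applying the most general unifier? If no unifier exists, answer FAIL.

node(h(one, g(nil), g(nil)), h(g(nil), nil, node(g(nil), nil)))

Decompose node/2: h(one, w, s) = h(one, s, g(nil)),  h(y, nil, y1) = h(w, nil, node(y, nil)).
Decompose h/3: one = one,  w = s,  s = g(nil).
Delete trivial equation one = one.
Bind w := s; substituting into the one remaining equation that mentions w gives: h(y, nil, y1) = h(s, nil, node(y, nil)).
Bind s := g(nil); substituting into the remaining equation gives: h(y, nil, y1) = h(g(nil), nil, node(y, nil)). Substituting into the earlier binding gives w := g(nil).
Decompose h/3: y = g(nil),  nil = nil,  y1 = node(y, nil).
Bind y := g(nil); substituting into the one remaining equation that mentions y gives: y1 = node(g(nil), nil).
Delete trivial equation nil = nil.
Bind y1 := node(g(nil), nil).
Applying the MGU to either side gives node(h(one, g(nil), g(nil)), h(g(nil), nil, node(g(nil), nil))).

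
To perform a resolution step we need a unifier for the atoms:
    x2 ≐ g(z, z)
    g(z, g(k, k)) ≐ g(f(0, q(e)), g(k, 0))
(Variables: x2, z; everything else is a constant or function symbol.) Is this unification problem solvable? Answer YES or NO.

NO

Bind x2 := g(z, z); no other remaining equation mentions x2.
Decompose g/2: z ≐ f(0, q(e)),  g(k, k) ≐ g(k, 0).
Bind z := f(0, q(e)); no other remaining equation mentions z. Substituting into the earlier binding gives x2 := g(f(0, q(e)), f(0, q(e))).
Decompose g/2: k ≐ k,  k ≐ 0.
Delete trivial equation k ≐ k.
Clash: constants k and 0 differ; no unifier exists.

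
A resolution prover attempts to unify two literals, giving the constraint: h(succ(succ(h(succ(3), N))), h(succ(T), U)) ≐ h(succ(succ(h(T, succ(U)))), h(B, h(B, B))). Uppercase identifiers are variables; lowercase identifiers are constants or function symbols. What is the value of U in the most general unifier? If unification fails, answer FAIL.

Decompose h/2: succ(succ(h(succ(3), N))) ≐ succ(succ(h(T, succ(U)))),  h(succ(T), U) ≐ h(B, h(B, B)).
Decompose succ/1: succ(h(succ(3), N)) ≐ succ(h(T, succ(U))).
Decompose succ/1: h(succ(3), N) ≐ h(T, succ(U)).
Decompose h/2: succ(3) ≐ T,  N ≐ succ(U).
Bind T := succ(3); substituting into the one remaining equation that mentions T gives: h(succ(succ(3)), U) ≐ h(B, h(B, B)).
Bind N := succ(U); no other remaining equation mentions N.
Decompose h/2: succ(succ(3)) ≐ B,  U ≐ h(B, B).
Bind B := succ(succ(3)); substituting into the remaining equation gives: U ≐ h(succ(succ(3)), succ(succ(3))).
Bind U := h(succ(succ(3)), succ(succ(3))). Substituting into the earlier binding gives N := succ(h(succ(succ(3)), succ(succ(3)))).
MGU = { T -> succ(3), N -> succ(h(succ(succ(3)), succ(succ(3)))), B -> succ(succ(3)), U -> h(succ(succ(3)), succ(succ(3))) }, so U -> h(succ(succ(3)), succ(succ(3))).

h(succ(succ(3)), succ(succ(3)))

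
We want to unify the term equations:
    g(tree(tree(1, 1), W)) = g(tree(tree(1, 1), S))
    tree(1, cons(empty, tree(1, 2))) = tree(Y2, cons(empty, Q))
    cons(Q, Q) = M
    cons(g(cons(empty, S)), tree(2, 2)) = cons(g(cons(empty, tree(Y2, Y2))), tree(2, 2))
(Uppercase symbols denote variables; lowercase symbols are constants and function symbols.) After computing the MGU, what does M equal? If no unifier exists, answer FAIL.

cons(tree(1, 2), tree(1, 2))

Decompose g/1: tree(tree(1, 1), W) = tree(tree(1, 1), S).
Decompose tree/2: tree(1, 1) = tree(1, 1),  W = S.
Delete trivial equation tree(1, 1) = tree(1, 1).
Bind W := S; no other remaining equation mentions W.
Decompose tree/2: 1 = Y2,  cons(empty, tree(1, 2)) = cons(empty, Q).
Bind Y2 := 1; substituting into the one remaining equation that mentions Y2 gives: cons(g(cons(empty, S)), tree(2, 2)) = cons(g(cons(empty, tree(1, 1))), tree(2, 2)).
Decompose cons/2: empty = empty,  tree(1, 2) = Q.
Delete trivial equation empty = empty.
Bind Q := tree(1, 2); substituting into the one remaining equation that mentions Q gives: cons(tree(1, 2), tree(1, 2)) = M.
Bind M := cons(tree(1, 2), tree(1, 2)); no other remaining equation mentions M.
Decompose cons/2: g(cons(empty, S)) = g(cons(empty, tree(1, 1))),  tree(2, 2) = tree(2, 2).
Decompose g/1: cons(empty, S) = cons(empty, tree(1, 1)).
Decompose cons/2: empty = empty,  S = tree(1, 1).
Delete trivial equation empty = empty.
Bind S := tree(1, 1); no other remaining equation mentions S. Substituting into the earlier binding gives W := tree(1, 1).
Delete trivial equation tree(2, 2) = tree(2, 2).
MGU = { W := tree(1, 1), Y2 := 1, Q := tree(1, 2), M := cons(tree(1, 2), tree(1, 2)), S := tree(1, 1) }, so M := cons(tree(1, 2), tree(1, 2)).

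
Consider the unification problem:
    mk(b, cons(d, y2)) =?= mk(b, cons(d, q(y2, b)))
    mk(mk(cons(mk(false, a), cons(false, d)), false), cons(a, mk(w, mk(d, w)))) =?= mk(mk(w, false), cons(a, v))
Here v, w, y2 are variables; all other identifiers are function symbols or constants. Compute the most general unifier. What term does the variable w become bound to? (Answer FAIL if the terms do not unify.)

FAIL

Decompose mk/2: b =?= b,  cons(d, y2) =?= cons(d, q(y2, b)).
Delete trivial equation b =?= b.
Decompose cons/2: d =?= d,  y2 =?= q(y2, b).
Delete trivial equation d =?= d.
Occurs check fails: y2 occurs in q(y2, b); the equation y2 =?= q(y2, b) has no finite solution.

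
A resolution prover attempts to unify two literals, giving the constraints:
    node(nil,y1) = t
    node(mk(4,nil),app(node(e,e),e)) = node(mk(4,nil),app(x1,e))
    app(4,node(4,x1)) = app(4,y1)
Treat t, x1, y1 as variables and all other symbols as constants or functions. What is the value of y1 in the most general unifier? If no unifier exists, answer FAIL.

node(4,node(e,e))

Bind t := node(nil,y1); no other remaining equation mentions t.
Decompose node/2: mk(4,nil) = mk(4,nil),  app(node(e,e),e) = app(x1,e).
Delete trivial equation mk(4,nil) = mk(4,nil).
Decompose app/2: node(e,e) = x1,  e = e.
Bind x1 := node(e,e); substituting into the one remaining equation that mentions x1 gives: app(4,node(4,node(e,e))) = app(4,y1).
Delete trivial equation e = e.
Decompose app/2: 4 = 4,  node(4,node(e,e)) = y1.
Delete trivial equation 4 = 4.
Bind y1 := node(4,node(e,e)). Substituting into the earlier binding gives t := node(nil,node(4,node(e,e))).
MGU = { t ↦ node(nil,node(4,node(e,e))), x1 ↦ node(e,e), y1 ↦ node(4,node(e,e)) }, so y1 ↦ node(4,node(e,e)).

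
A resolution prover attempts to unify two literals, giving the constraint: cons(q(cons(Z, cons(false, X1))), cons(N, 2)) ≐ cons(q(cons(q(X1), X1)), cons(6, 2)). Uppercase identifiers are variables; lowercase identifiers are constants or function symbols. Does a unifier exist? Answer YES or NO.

Decompose cons/2: q(cons(Z, cons(false, X1))) ≐ q(cons(q(X1), X1)),  cons(N, 2) ≐ cons(6, 2).
Decompose q/1: cons(Z, cons(false, X1)) ≐ cons(q(X1), X1).
Decompose cons/2: Z ≐ q(X1),  cons(false, X1) ≐ X1.
Bind Z := q(X1); no other remaining equation mentions Z.
Occurs check fails: X1 occurs in cons(false, X1); the equation X1 ≐ cons(false, X1) has no finite solution.

NO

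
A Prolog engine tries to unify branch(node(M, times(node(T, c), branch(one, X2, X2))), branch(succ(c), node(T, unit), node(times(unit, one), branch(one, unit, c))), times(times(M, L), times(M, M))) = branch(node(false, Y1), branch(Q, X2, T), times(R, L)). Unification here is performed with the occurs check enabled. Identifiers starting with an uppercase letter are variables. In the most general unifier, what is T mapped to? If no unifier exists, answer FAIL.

Decompose branch/3: node(M, times(node(T, c), branch(one, X2, X2))) = node(false, Y1),  branch(succ(c), node(T, unit), node(times(unit, one), branch(one, unit, c))) = branch(Q, X2, T),  times(times(M, L), times(M, M)) = times(R, L).
Decompose node/2: M = false,  times(node(T, c), branch(one, X2, X2)) = Y1.
Bind M := false; substituting into the one remaining equation that mentions M gives: times(times(false, L), times(false, false)) = times(R, L).
Bind Y1 := times(node(T, c), branch(one, X2, X2)); no other remaining equation mentions Y1.
Decompose branch/3: succ(c) = Q,  node(T, unit) = X2,  node(times(unit, one), branch(one, unit, c)) = T.
Bind Q := succ(c); no other remaining equation mentions Q.
Bind X2 := node(T, unit); no other remaining equation mentions X2. Substituting into the earlier binding gives Y1 := times(node(T, c), branch(one, node(T, unit), node(T, unit))).
Bind T := node(times(unit, one), branch(one, unit, c)); no other remaining equation mentions T. Substituting into the earlier bindings gives Y1 := times(node(node(times(unit, one), branch(one, unit, c)), c), branch(one, node(node(times(unit, one), branch(one, unit, c)), unit), node(node(times(unit, one), branch(one, unit, c)), unit))), X2 := node(node(times(unit, one), branch(one, unit, c)), unit).
Decompose times/2: times(false, L) = R,  times(false, false) = L.
Bind R := times(false, L); no other remaining equation mentions R.
Bind L := times(false, false). Substituting into the earlier binding gives R := times(false, times(false, false)).
MGU = { M = false, Y1 = times(node(node(times(unit, one), branch(one, unit, c)), c), branch(one, node(node(times(unit, one), branch(one, unit, c)), unit), node(node(times(unit, one), branch(one, unit, c)), unit))), Q = succ(c), X2 = node(node(times(unit, one), branch(one, unit, c)), unit), T = node(times(unit, one), branch(one, unit, c)), R = times(false, times(false, false)), L = times(false, false) }, so T = node(times(unit, one), branch(one, unit, c)).

node(times(unit, one), branch(one, unit, c))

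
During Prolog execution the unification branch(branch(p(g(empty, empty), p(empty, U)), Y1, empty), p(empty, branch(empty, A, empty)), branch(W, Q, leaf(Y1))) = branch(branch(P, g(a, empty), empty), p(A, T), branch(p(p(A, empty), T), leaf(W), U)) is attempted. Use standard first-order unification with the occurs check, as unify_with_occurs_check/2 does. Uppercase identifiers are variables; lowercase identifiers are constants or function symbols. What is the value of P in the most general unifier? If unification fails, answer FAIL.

Decompose branch/3: branch(p(g(empty, empty), p(empty, U)), Y1, empty) = branch(P, g(a, empty), empty),  p(empty, branch(empty, A, empty)) = p(A, T),  branch(W, Q, leaf(Y1)) = branch(p(p(A, empty), T), leaf(W), U).
Decompose branch/3: p(g(empty, empty), p(empty, U)) = P,  Y1 = g(a, empty),  empty = empty.
Bind P := p(g(empty, empty), p(empty, U)); no other remaining equation mentions P.
Bind Y1 := g(a, empty); substituting into the one remaining equation that mentions Y1 gives: branch(W, Q, leaf(g(a, empty))) = branch(p(p(A, empty), T), leaf(W), U).
Delete trivial equation empty = empty.
Decompose p/2: empty = A,  branch(empty, A, empty) = T.
Bind A := empty; substituting into the remaining equations gives: branch(empty, empty, empty) = T,  branch(W, Q, leaf(g(a, empty))) = branch(p(p(empty, empty), T), leaf(W), U).
Bind T := branch(empty, empty, empty); substituting into the remaining equation gives: branch(W, Q, leaf(g(a, empty))) = branch(p(p(empty, empty), branch(empty, empty, empty)), leaf(W), U).
Decompose branch/3: W = p(p(empty, empty), branch(empty, empty, empty)),  Q = leaf(W),  leaf(g(a, empty)) = U.
Bind W := p(p(empty, empty), branch(empty, empty, empty)); substituting into the one remaining equation that mentions W gives: Q = leaf(p(p(empty, empty), branch(empty, empty, empty))).
Bind Q := leaf(p(p(empty, empty), branch(empty, empty, empty))); no other remaining equation mentions Q.
Bind U := leaf(g(a, empty)). Substituting into the earlier binding gives P := p(g(empty, empty), p(empty, leaf(g(a, empty)))).
MGU = { P ↦ p(g(empty, empty), p(empty, leaf(g(a, empty)))), Y1 ↦ g(a, empty), A ↦ empty, T ↦ branch(empty, empty, empty), W ↦ p(p(empty, empty), branch(empty, empty, empty)), Q ↦ leaf(p(p(empty, empty), branch(empty, empty, empty))), U ↦ leaf(g(a, empty)) }, so P ↦ p(g(empty, empty), p(empty, leaf(g(a, empty)))).

p(g(empty, empty), p(empty, leaf(g(a, empty))))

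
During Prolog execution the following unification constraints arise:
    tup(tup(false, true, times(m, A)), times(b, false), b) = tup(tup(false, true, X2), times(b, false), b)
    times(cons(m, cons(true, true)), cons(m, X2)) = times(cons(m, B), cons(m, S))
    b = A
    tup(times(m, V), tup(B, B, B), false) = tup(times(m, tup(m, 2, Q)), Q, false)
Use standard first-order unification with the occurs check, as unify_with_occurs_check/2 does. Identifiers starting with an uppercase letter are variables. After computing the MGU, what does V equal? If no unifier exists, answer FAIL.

Decompose tup/3: tup(false, true, times(m, A)) = tup(false, true, X2),  times(b, false) = times(b, false),  b = b.
Decompose tup/3: false = false,  true = true,  times(m, A) = X2.
Delete trivial equation false = false.
Delete trivial equation true = true.
Bind X2 := times(m, A); substituting into the one remaining equation that mentions X2 gives: times(cons(m, cons(true, true)), cons(m, times(m, A))) = times(cons(m, B), cons(m, S)).
Delete trivial equation times(b, false) = times(b, false).
Delete trivial equation b = b.
Decompose times/2: cons(m, cons(true, true)) = cons(m, B),  cons(m, times(m, A)) = cons(m, S).
Decompose cons/2: m = m,  cons(true, true) = B.
Delete trivial equation m = m.
Bind B := cons(true, true); substituting into the one remaining equation that mentions B gives: tup(times(m, V), tup(cons(true, true), cons(true, true), cons(true, true)), false) = tup(times(m, tup(m, 2, Q)), Q, false).
Decompose cons/2: m = m,  times(m, A) = S.
Delete trivial equation m = m.
Bind S := times(m, A); no other remaining equation mentions S.
Bind A := b; no other remaining equation mentions A. Substituting into the earlier bindings gives X2 := times(m, b), S := times(m, b).
Decompose tup/3: times(m, V) = times(m, tup(m, 2, Q)),  tup(cons(true, true), cons(true, true), cons(true, true)) = Q,  false = false.
Decompose times/2: m = m,  V = tup(m, 2, Q).
Delete trivial equation m = m.
Bind V := tup(m, 2, Q); no other remaining equation mentions V.
Bind Q := tup(cons(true, true), cons(true, true), cons(true, true)); no other remaining equation mentions Q. Substituting into the earlier binding gives V := tup(m, 2, tup(cons(true, true), cons(true, true), cons(true, true))).
Delete trivial equation false = false.
MGU = { X2 ↦ times(m, b), B ↦ cons(true, true), S ↦ times(m, b), A ↦ b, V ↦ tup(m, 2, tup(cons(true, true), cons(true, true), cons(true, true))), Q ↦ tup(cons(true, true), cons(true, true), cons(true, true)) }, so V ↦ tup(m, 2, tup(cons(true, true), cons(true, true), cons(true, true))).

tup(m, 2, tup(cons(true, true), cons(true, true), cons(true, true)))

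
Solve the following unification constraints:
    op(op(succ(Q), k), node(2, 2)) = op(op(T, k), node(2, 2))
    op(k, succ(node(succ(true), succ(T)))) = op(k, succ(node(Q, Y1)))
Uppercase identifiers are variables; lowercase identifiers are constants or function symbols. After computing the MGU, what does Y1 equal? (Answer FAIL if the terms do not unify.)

Decompose op/2: op(succ(Q), k) = op(T, k),  node(2, 2) = node(2, 2).
Decompose op/2: succ(Q) = T,  k = k.
Bind T := succ(Q); substituting into the one remaining equation that mentions T gives: op(k, succ(node(succ(true), succ(succ(Q))))) = op(k, succ(node(Q, Y1))).
Delete trivial equation k = k.
Delete trivial equation node(2, 2) = node(2, 2).
Decompose op/2: k = k,  succ(node(succ(true), succ(succ(Q)))) = succ(node(Q, Y1)).
Delete trivial equation k = k.
Decompose succ/1: node(succ(true), succ(succ(Q))) = node(Q, Y1).
Decompose node/2: succ(true) = Q,  succ(succ(Q)) = Y1.
Bind Q := succ(true); substituting into the remaining equation gives: succ(succ(succ(true))) = Y1. Substituting into the earlier binding gives T := succ(succ(true)).
Bind Y1 := succ(succ(succ(true))).
MGU = { T := succ(succ(true)), Q := succ(true), Y1 := succ(succ(succ(true))) }, so Y1 := succ(succ(succ(true))).

succ(succ(succ(true)))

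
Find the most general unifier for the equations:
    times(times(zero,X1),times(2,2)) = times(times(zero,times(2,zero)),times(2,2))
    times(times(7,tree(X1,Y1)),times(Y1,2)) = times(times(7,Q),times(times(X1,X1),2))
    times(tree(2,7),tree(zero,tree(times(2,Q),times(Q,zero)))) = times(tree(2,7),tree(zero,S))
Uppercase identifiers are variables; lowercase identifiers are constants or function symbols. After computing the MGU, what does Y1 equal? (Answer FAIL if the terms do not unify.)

times(times(2,zero),times(2,zero))

Decompose times/2: times(zero,X1) = times(zero,times(2,zero)),  times(2,2) = times(2,2).
Decompose times/2: zero = zero,  X1 = times(2,zero).
Delete trivial equation zero = zero.
Bind X1 := times(2,zero); substituting into the one remaining equation that mentions X1 gives: times(times(7,tree(times(2,zero),Y1)),times(Y1,2)) = times(times(7,Q),times(times(times(2,zero),times(2,zero)),2)).
Delete trivial equation times(2,2) = times(2,2).
Decompose times/2: times(7,tree(times(2,zero),Y1)) = times(7,Q),  times(Y1,2) = times(times(times(2,zero),times(2,zero)),2).
Decompose times/2: 7 = 7,  tree(times(2,zero),Y1) = Q.
Delete trivial equation 7 = 7.
Bind Q := tree(times(2,zero),Y1); substituting into the one remaining equation that mentions Q gives: times(tree(2,7),tree(zero,tree(times(2,tree(times(2,zero),Y1)),times(tree(times(2,zero),Y1),zero)))) = times(tree(2,7),tree(zero,S)).
Decompose times/2: Y1 = times(times(2,zero),times(2,zero)),  2 = 2.
Bind Y1 := times(times(2,zero),times(2,zero)); substituting into the one remaining equation that mentions Y1 gives: times(tree(2,7),tree(zero,tree(times(2,tree(times(2,zero),times(times(2,zero),times(2,zero)))),times(tree(times(2,zero),times(times(2,zero),times(2,zero))),zero)))) = times(tree(2,7),tree(zero,S)). Substituting into the earlier binding gives Q := tree(times(2,zero),times(times(2,zero),times(2,zero))).
Delete trivial equation 2 = 2.
Decompose times/2: tree(2,7) = tree(2,7),  tree(zero,tree(times(2,tree(times(2,zero),times(times(2,zero),times(2,zero)))),times(tree(times(2,zero),times(times(2,zero),times(2,zero))),zero))) = tree(zero,S).
Delete trivial equation tree(2,7) = tree(2,7).
Decompose tree/2: zero = zero,  tree(times(2,tree(times(2,zero),times(times(2,zero),times(2,zero)))),times(tree(times(2,zero),times(times(2,zero),times(2,zero))),zero)) = S.
Delete trivial equation zero = zero.
Bind S := tree(times(2,tree(times(2,zero),times(times(2,zero),times(2,zero)))),times(tree(times(2,zero),times(times(2,zero),times(2,zero))),zero)).
MGU = { X1 := times(2,zero), Q := tree(times(2,zero),times(times(2,zero),times(2,zero))), Y1 := times(times(2,zero),times(2,zero)), S := tree(times(2,tree(times(2,zero),times(times(2,zero),times(2,zero)))),times(tree(times(2,zero),times(times(2,zero),times(2,zero))),zero)) }, so Y1 := times(times(2,zero),times(2,zero)).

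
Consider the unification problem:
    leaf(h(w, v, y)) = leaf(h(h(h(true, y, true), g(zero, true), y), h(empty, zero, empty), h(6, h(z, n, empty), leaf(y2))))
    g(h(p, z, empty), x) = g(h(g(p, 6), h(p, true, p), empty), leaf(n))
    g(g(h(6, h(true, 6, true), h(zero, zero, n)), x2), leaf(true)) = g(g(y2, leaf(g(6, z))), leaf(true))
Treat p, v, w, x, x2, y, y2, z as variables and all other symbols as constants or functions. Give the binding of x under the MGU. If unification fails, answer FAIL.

FAIL

Decompose leaf/1: h(w, v, y) = h(h(h(true, y, true), g(zero, true), y), h(empty, zero, empty), h(6, h(z, n, empty), leaf(y2))).
Decompose h/3: w = h(h(true, y, true), g(zero, true), y),  v = h(empty, zero, empty),  y = h(6, h(z, n, empty), leaf(y2)).
Bind w := h(h(true, y, true), g(zero, true), y); no other remaining equation mentions w.
Bind v := h(empty, zero, empty); no other remaining equation mentions v.
Bind y := h(6, h(z, n, empty), leaf(y2)); no other remaining equation mentions y. Substituting into the earlier binding gives w := h(h(true, h(6, h(z, n, empty), leaf(y2)), true), g(zero, true), h(6, h(z, n, empty), leaf(y2))).
Decompose g/2: h(p, z, empty) = h(g(p, 6), h(p, true, p), empty),  x = leaf(n).
Decompose h/3: p = g(p, 6),  z = h(p, true, p),  empty = empty.
Occurs check fails: p occurs in g(p, 6); the equation p = g(p, 6) has no finite solution.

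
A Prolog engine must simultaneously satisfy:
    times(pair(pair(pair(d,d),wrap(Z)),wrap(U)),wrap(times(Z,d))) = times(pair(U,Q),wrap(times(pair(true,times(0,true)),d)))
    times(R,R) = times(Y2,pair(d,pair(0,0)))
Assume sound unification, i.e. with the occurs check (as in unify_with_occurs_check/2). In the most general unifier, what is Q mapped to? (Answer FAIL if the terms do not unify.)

wrap(pair(pair(d,d),wrap(pair(true,times(0,true)))))

Decompose times/2: pair(pair(pair(d,d),wrap(Z)),wrap(U)) = pair(U,Q),  wrap(times(Z,d)) = wrap(times(pair(true,times(0,true)),d)).
Decompose pair/2: pair(pair(d,d),wrap(Z)) = U,  wrap(U) = Q.
Bind U := pair(pair(d,d),wrap(Z)); substituting into the one remaining equation that mentions U gives: wrap(pair(pair(d,d),wrap(Z))) = Q.
Bind Q := wrap(pair(pair(d,d),wrap(Z))); no other remaining equation mentions Q.
Decompose wrap/1: times(Z,d) = times(pair(true,times(0,true)),d).
Decompose times/2: Z = pair(true,times(0,true)),  d = d.
Bind Z := pair(true,times(0,true)); no other remaining equation mentions Z. Substituting into the earlier bindings gives U := pair(pair(d,d),wrap(pair(true,times(0,true)))), Q := wrap(pair(pair(d,d),wrap(pair(true,times(0,true))))).
Delete trivial equation d = d.
Decompose times/2: R = Y2,  R = pair(d,pair(0,0)).
Bind R := Y2; substituting into the remaining equation gives: Y2 = pair(d,pair(0,0)).
Bind Y2 := pair(d,pair(0,0)). Substituting into the earlier binding gives R := pair(d,pair(0,0)).
MGU = { U -> pair(pair(d,d),wrap(pair(true,times(0,true)))), Q -> wrap(pair(pair(d,d),wrap(pair(true,times(0,true))))), Z -> pair(true,times(0,true)), R -> pair(d,pair(0,0)), Y2 -> pair(d,pair(0,0)) }, so Q -> wrap(pair(pair(d,d),wrap(pair(true,times(0,true))))).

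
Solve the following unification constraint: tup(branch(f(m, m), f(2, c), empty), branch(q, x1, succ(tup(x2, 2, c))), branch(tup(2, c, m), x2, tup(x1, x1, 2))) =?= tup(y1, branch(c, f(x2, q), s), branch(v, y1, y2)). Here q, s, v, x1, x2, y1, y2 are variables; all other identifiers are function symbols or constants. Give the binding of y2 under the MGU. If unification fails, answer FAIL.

tup(f(branch(f(m, m), f(2, c), empty), c), f(branch(f(m, m), f(2, c), empty), c), 2)

Decompose tup/3: branch(f(m, m), f(2, c), empty) =?= y1,  branch(q, x1, succ(tup(x2, 2, c))) =?= branch(c, f(x2, q), s),  branch(tup(2, c, m), x2, tup(x1, x1, 2)) =?= branch(v, y1, y2).
Bind y1 := branch(f(m, m), f(2, c), empty); substituting into the one remaining equation that mentions y1 gives: branch(tup(2, c, m), x2, tup(x1, x1, 2)) =?= branch(v, branch(f(m, m), f(2, c), empty), y2).
Decompose branch/3: q =?= c,  x1 =?= f(x2, q),  succ(tup(x2, 2, c)) =?= s.
Bind q := c; substituting into the one remaining equation that mentions q gives: x1 =?= f(x2, c).
Bind x1 := f(x2, c); substituting into the one remaining equation that mentions x1 gives: branch(tup(2, c, m), x2, tup(f(x2, c), f(x2, c), 2)) =?= branch(v, branch(f(m, m), f(2, c), empty), y2).
Bind s := succ(tup(x2, 2, c)); no other remaining equation mentions s.
Decompose branch/3: tup(2, c, m) =?= v,  x2 =?= branch(f(m, m), f(2, c), empty),  tup(f(x2, c), f(x2, c), 2) =?= y2.
Bind v := tup(2, c, m); no other remaining equation mentions v.
Bind x2 := branch(f(m, m), f(2, c), empty); substituting into the remaining equation gives: tup(f(branch(f(m, m), f(2, c), empty), c), f(branch(f(m, m), f(2, c), empty), c), 2) =?= y2. Substituting into the earlier bindings gives x1 := f(branch(f(m, m), f(2, c), empty), c), s := succ(tup(branch(f(m, m), f(2, c), empty), 2, c)).
Bind y2 := tup(f(branch(f(m, m), f(2, c), empty), c), f(branch(f(m, m), f(2, c), empty), c), 2).
MGU = { y1 -> branch(f(m, m), f(2, c), empty), q -> c, x1 -> f(branch(f(m, m), f(2, c), empty), c), s -> succ(tup(branch(f(m, m), f(2, c), empty), 2, c)), v -> tup(2, c, m), x2 -> branch(f(m, m), f(2, c), empty), y2 -> tup(f(branch(f(m, m), f(2, c), empty), c), f(branch(f(m, m), f(2, c), empty), c), 2) }, so y2 -> tup(f(branch(f(m, m), f(2, c), empty), c), f(branch(f(m, m), f(2, c), empty), c), 2).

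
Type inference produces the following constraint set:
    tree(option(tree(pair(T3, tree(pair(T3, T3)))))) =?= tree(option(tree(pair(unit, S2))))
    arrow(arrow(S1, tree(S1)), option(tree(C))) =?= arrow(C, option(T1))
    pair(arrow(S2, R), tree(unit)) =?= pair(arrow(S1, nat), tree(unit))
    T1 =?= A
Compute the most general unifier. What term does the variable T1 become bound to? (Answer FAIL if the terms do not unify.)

tree(arrow(tree(pair(unit, unit)), tree(tree(pair(unit, unit)))))

Decompose tree/1: option(tree(pair(T3, tree(pair(T3, T3))))) =?= option(tree(pair(unit, S2))).
Decompose option/1: tree(pair(T3, tree(pair(T3, T3)))) =?= tree(pair(unit, S2)).
Decompose tree/1: pair(T3, tree(pair(T3, T3))) =?= pair(unit, S2).
Decompose pair/2: T3 =?= unit,  tree(pair(T3, T3)) =?= S2.
Bind T3 := unit; substituting into the one remaining equation that mentions T3 gives: tree(pair(unit, unit)) =?= S2.
Bind S2 := tree(pair(unit, unit)); substituting into the one remaining equation that mentions S2 gives: pair(arrow(tree(pair(unit, unit)), R), tree(unit)) =?= pair(arrow(S1, nat), tree(unit)).
Decompose arrow/2: arrow(S1, tree(S1)) =?= C,  option(tree(C)) =?= option(T1).
Bind C := arrow(S1, tree(S1)); substituting into the one remaining equation that mentions C gives: option(tree(arrow(S1, tree(S1)))) =?= option(T1).
Decompose option/1: tree(arrow(S1, tree(S1))) =?= T1.
Bind T1 := tree(arrow(S1, tree(S1))); substituting into the one remaining equation that mentions T1 gives: tree(arrow(S1, tree(S1))) =?= A.
Decompose pair/2: arrow(tree(pair(unit, unit)), R) =?= arrow(S1, nat),  tree(unit) =?= tree(unit).
Decompose arrow/2: tree(pair(unit, unit)) =?= S1,  R =?= nat.
Bind S1 := tree(pair(unit, unit)); substituting into the one remaining equation that mentions S1 gives: tree(arrow(tree(pair(unit, unit)), tree(tree(pair(unit, unit))))) =?= A. Substituting into the earlier bindings gives C := arrow(tree(pair(unit, unit)), tree(tree(pair(unit, unit)))), T1 := tree(arrow(tree(pair(unit, unit)), tree(tree(pair(unit, unit))))).
Bind R := nat; no other remaining equation mentions R.
Delete trivial equation tree(unit) =?= tree(unit).
Bind A := tree(arrow(tree(pair(unit, unit)), tree(tree(pair(unit, unit))))).
MGU = { T3 -> unit, S2 -> tree(pair(unit, unit)), C -> arrow(tree(pair(unit, unit)), tree(tree(pair(unit, unit)))), T1 -> tree(arrow(tree(pair(unit, unit)), tree(tree(pair(unit, unit))))), S1 -> tree(pair(unit, unit)), R -> nat, A -> tree(arrow(tree(pair(unit, unit)), tree(tree(pair(unit, unit))))) }, so T1 -> tree(arrow(tree(pair(unit, unit)), tree(tree(pair(unit, unit))))).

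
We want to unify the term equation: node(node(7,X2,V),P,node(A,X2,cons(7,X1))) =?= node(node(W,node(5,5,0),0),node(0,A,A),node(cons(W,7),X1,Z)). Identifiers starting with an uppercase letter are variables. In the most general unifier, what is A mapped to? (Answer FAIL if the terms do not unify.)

Decompose node/3: node(7,X2,V) =?= node(W,node(5,5,0),0),  P =?= node(0,A,A),  node(A,X2,cons(7,X1)) =?= node(cons(W,7),X1,Z).
Decompose node/3: 7 =?= W,  X2 =?= node(5,5,0),  V =?= 0.
Bind W := 7; substituting into the one remaining equation that mentions W gives: node(A,X2,cons(7,X1)) =?= node(cons(7,7),X1,Z).
Bind X2 := node(5,5,0); substituting into the one remaining equation that mentions X2 gives: node(A,node(5,5,0),cons(7,X1)) =?= node(cons(7,7),X1,Z).
Bind V := 0; no other remaining equation mentions V.
Bind P := node(0,A,A); no other remaining equation mentions P.
Decompose node/3: A =?= cons(7,7),  node(5,5,0) =?= X1,  cons(7,X1) =?= Z.
Bind A := cons(7,7); no other remaining equation mentions A. Substituting into the earlier binding gives P := node(0,cons(7,7),cons(7,7)).
Bind X1 := node(5,5,0); substituting into the remaining equation gives: cons(7,node(5,5,0)) =?= Z.
Bind Z := cons(7,node(5,5,0)).
MGU = { W ↦ 7, X2 ↦ node(5,5,0), V ↦ 0, P ↦ node(0,cons(7,7),cons(7,7)), A ↦ cons(7,7), X1 ↦ node(5,5,0), Z ↦ cons(7,node(5,5,0)) }, so A ↦ cons(7,7).

cons(7,7)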